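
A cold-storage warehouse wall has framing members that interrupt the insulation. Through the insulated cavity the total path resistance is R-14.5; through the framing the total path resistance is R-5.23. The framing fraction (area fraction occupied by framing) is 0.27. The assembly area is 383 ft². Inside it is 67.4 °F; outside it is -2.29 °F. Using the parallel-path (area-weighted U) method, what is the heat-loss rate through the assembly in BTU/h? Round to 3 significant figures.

U_eff = 0.73/14.5 + 0.27/5.23 = 0.05034 + 0.05163 = 0.102
R_eff = 1/U_eff = 9.807 ft²·°F·h/BTU
Q = 383 × (67.4 − (-2.29)) / 9.807 = 2722 BTU/h

2720 BTU/h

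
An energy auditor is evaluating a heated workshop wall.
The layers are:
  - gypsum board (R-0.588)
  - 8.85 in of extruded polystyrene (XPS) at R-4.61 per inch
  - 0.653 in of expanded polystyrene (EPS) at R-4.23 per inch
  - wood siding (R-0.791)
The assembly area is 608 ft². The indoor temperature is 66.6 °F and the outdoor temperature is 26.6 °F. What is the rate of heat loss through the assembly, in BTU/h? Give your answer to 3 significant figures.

8.85 × 4.61 = 40.8
0.653 × 4.23 = 2.762
R_total = 0.588 + 40.8 + 2.762 + 0.791 = 44.94 ft²·°F·h/BTU
Q = A·ΔT/R = 608 × (66.6 − 26.6) / 44.94 = 541.2 BTU/h

541 BTU/h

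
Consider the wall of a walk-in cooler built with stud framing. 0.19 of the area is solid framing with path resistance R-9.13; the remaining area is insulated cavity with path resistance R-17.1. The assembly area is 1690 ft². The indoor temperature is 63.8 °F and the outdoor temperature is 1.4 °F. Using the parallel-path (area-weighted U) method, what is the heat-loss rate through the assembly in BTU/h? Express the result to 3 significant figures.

U_eff = 0.81/17.1 + 0.19/9.13 = 0.04737 + 0.02081 = 0.06818
R_eff = 1/U_eff = 14.67 ft²·°F·h/BTU
Q = 1690 × (63.8 − 1.4) / 14.67 = 7190 BTU/h

7190 BTU/h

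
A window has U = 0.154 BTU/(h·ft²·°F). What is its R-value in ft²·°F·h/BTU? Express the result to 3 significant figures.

R = 1/U = 1/0.154 = 6.494

6.49 ft²·°F·h/BTU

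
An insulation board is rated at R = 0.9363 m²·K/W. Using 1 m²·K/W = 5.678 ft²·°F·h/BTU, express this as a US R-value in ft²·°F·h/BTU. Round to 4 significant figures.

5.316 ft²·°F·h/BTU

R_US = 0.9363 × 5.678 = 5.3163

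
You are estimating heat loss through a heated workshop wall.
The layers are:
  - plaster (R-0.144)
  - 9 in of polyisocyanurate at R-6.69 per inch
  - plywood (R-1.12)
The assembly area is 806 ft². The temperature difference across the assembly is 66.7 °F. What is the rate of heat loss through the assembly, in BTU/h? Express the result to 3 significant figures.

9 × 6.69 = 60.21
R_total = 0.144 + 60.21 + 1.12 = 61.47 ft²·°F·h/BTU
Q = A·ΔT/R = 806 × 66.7 / 61.47 = 874.5 BTU/h

875 BTU/h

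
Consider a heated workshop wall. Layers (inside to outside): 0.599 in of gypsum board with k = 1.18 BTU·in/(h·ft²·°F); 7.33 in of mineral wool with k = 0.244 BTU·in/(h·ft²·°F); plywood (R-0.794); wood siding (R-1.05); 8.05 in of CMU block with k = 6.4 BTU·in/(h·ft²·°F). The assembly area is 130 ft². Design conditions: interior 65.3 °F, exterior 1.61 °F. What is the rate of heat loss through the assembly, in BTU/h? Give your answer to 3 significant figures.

0.599/1.18 = 0.5076
7.33/0.244 = 30.04
8.05/6.4 = 1.258
R_total = 0.5076 + 30.04 + 0.794 + 1.05 + 1.258 = 33.65 ft²·°F·h/BTU
Q = A·ΔT/R = 130 × (65.3 − 1.61) / 33.65 = 246.1 BTU/h

246 BTU/h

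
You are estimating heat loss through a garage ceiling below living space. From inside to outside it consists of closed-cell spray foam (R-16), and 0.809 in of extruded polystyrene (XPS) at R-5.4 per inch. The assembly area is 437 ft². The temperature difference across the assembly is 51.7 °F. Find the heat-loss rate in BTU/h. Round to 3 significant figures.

0.809 × 5.4 = 4.369
R_total = 16 + 4.369 = 20.37 ft²·°F·h/BTU
Q = A·ΔT/R = 437 × 51.7 / 20.37 = 1109 BTU/h

1110 BTU/h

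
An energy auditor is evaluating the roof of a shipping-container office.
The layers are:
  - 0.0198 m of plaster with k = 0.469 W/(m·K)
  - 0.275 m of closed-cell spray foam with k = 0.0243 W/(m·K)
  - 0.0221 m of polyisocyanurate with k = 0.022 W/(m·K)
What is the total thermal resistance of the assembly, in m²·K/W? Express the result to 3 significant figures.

0.0198/0.469 = 0.04222
0.275/0.0243 = 11.32
0.0221/0.022 = 1.005
R_total = 0.04222 + 11.32 + 1.005 = 12.36 m²·K/W

12.4 m²·K/W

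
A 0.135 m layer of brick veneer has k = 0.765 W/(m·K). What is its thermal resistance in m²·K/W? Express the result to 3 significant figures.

0.176 m²·K/W

R = L/k = 0.135/0.765 = 0.1765 m²·K/W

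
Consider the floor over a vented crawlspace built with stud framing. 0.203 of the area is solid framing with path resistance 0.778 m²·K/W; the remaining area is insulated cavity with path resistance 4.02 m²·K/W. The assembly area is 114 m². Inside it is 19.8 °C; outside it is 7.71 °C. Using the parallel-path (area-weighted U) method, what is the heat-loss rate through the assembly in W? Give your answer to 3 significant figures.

U_eff = 0.797/4.02 + 0.203/0.778 = 0.1983 + 0.2609 = 0.4592
R_eff = 1/U_eff = 2.178 m²·K/W
Q = 114 × (19.8 − 7.71) / 2.178 = 632.9 W

633 W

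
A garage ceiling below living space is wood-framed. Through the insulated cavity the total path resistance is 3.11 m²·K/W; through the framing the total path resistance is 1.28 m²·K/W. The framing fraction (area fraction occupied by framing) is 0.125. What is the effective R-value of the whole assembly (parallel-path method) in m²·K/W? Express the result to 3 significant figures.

U_eff = 0.875/3.11 + 0.125/1.28 = 0.2814 + 0.09766 = 0.379
R_eff = 1/U_eff = 2.638 m²·K/W

2.64 m²·K/W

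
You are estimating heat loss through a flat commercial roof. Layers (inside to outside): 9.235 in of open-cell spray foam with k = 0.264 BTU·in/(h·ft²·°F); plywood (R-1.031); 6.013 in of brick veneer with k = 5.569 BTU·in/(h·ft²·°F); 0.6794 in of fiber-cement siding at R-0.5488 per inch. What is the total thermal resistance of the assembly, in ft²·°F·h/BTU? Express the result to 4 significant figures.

37.46 ft²·°F·h/BTU

9.235/0.264 = 34.981
6.013/5.569 = 1.0797
0.6794 × 0.5488 = 0.37285
R_total = 34.981 + 1.031 + 1.0797 + 0.37285 = 37.465 ft²·°F·h/BTU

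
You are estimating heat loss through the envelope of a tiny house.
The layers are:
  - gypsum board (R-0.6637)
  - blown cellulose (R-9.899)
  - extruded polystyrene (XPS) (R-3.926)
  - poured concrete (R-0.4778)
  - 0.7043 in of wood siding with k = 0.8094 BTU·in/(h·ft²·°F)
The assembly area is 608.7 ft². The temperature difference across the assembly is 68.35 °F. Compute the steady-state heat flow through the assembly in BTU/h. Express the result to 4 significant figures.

0.7043/0.8094 = 0.87015
R_total = 0.6637 + 9.899 + 3.926 + 0.4778 + 0.87015 = 15.837 ft²·°F·h/BTU
Q = A·ΔT/R = 608.7 × 68.35 / 15.837 = 2627.1 BTU/h

2627 BTU/h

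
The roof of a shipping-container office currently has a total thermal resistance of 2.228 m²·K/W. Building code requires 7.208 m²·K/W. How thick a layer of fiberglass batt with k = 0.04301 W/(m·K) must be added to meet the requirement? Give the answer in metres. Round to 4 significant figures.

0.2142 m

ΔR = 7.208 − 2.228 = 4.98 m²·K/W
L = ΔR × k = 4.98 × 0.04301 = 0.21419 m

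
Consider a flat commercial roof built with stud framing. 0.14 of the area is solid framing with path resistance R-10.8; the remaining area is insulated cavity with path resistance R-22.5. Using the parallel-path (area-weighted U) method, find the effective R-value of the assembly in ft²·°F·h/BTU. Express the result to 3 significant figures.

19.5 ft²·°F·h/BTU

U_eff = 0.86/22.5 + 0.14/10.8 = 0.03822 + 0.01296 = 0.05119
R_eff = 1/U_eff = 19.54 ft²·°F·h/BTU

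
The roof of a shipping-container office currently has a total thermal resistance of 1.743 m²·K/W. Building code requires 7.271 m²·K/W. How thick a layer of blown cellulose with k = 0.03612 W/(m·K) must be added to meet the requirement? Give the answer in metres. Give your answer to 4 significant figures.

ΔR = 7.271 − 1.743 = 5.528 m²·K/W
L = ΔR × k = 5.528 × 0.03612 = 0.19967 m

0.1997 m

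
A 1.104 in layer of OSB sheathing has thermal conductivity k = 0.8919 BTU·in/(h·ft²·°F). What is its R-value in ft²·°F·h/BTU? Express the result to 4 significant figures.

1.238 ft²·°F·h/BTU

R = L/k = 1.104/0.8919 = 1.2378 ft²·°F·h/BTU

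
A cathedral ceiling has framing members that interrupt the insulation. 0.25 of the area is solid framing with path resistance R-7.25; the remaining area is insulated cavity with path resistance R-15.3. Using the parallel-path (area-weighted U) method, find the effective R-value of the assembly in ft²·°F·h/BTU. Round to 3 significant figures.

12.0 ft²·°F·h/BTU

U_eff = 0.75/15.3 + 0.25/7.25 = 0.04902 + 0.03448 = 0.0835
R_eff = 1/U_eff = 11.98 ft²·°F·h/BTU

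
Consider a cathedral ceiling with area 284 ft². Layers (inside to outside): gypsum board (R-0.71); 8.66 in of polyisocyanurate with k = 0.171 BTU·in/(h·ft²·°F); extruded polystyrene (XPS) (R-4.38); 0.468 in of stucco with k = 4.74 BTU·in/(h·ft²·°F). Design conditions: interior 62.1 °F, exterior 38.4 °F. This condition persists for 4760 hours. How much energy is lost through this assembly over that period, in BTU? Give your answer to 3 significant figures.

8.66/0.171 = 50.64
0.468/4.74 = 0.09873
R_total = 0.71 + 50.64 + 4.38 + 0.09873 = 55.83 ft²·°F·h/BTU
Q = 284 × (62.1 − 38.4) / 55.83 = 120.6 BTU/h
E = 120.6 × 4760 = 573800 BTU

574000 BTU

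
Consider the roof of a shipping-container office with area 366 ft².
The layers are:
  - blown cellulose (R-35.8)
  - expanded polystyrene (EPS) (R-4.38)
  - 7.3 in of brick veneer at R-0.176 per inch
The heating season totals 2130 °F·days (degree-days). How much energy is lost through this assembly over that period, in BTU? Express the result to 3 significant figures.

7.3 × 0.176 = 1.285
R_total = 35.8 + 4.38 + 1.285 = 41.46 ft²·°F·h/BTU
E = A × HDD × 24 / R = 366 × 2130 × 24 / 41.46 = 451200 BTU

451000 BTU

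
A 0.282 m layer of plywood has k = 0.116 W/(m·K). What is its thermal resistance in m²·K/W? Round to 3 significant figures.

R = L/k = 0.282/0.116 = 2.431 m²·K/W

2.43 m²·K/W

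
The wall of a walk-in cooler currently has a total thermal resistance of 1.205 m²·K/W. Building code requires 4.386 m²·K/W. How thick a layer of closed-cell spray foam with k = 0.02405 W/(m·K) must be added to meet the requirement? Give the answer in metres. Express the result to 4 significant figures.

0.07650 m

ΔR = 4.386 − 1.205 = 3.181 m²·K/W
L = ΔR × k = 3.181 × 0.02405 = 0.076503 m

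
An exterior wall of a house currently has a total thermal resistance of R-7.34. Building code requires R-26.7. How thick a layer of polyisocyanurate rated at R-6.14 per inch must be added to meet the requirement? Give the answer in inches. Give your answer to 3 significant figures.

3.15 in

ΔR = 26.7 − 7.34 = 19.36 ft²·°F·h/BTU
L = ΔR / (R/in) = 19.36/6.14 = 3.153 in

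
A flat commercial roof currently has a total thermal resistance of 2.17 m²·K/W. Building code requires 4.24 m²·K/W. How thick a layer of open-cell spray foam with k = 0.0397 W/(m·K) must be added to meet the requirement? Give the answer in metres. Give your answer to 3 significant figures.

0.0822 m

ΔR = 4.24 − 2.17 = 2.07 m²·K/W
L = ΔR × k = 2.07 × 0.0397 = 0.08218 m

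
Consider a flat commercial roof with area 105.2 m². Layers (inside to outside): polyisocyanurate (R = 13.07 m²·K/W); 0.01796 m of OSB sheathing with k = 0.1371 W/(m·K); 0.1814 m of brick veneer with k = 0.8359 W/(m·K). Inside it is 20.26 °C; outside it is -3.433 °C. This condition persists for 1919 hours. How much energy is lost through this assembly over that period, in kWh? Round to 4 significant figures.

356.5 kWh

0.01796/0.1371 = 0.131
0.1814/0.8359 = 0.21701
R_total = 13.07 + 0.131 + 0.21701 = 13.418 m²·K/W
Q = 105.2 × (20.26 − (-3.433)) / 13.418 = 185.76 W
E = 185.76 W × 1919 h / 1000 = 356.47 kWh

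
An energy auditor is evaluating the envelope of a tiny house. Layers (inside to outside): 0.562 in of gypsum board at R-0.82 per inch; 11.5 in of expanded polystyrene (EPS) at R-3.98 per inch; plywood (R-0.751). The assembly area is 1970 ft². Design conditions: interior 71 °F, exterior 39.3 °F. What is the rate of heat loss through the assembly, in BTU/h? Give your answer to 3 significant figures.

0.562 × 0.82 = 0.4608
11.5 × 3.98 = 45.77
R_total = 0.4608 + 45.77 + 0.751 = 46.98 ft²·°F·h/BTU
Q = A·ΔT/R = 1970 × (71 − 39.3) / 46.98 = 1329 BTU/h

1330 BTU/h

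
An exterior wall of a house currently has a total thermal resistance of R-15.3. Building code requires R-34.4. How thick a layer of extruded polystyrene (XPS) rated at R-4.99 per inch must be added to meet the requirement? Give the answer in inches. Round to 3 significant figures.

3.83 in

ΔR = 34.4 − 15.3 = 19.1 ft²·°F·h/BTU
L = ΔR / (R/in) = 19.1/4.99 = 3.828 in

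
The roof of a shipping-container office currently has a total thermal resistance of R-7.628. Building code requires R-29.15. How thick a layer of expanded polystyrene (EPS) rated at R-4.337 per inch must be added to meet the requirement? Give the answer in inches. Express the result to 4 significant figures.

4.962 in

ΔR = 29.15 − 7.628 = 21.522 ft²·°F·h/BTU
L = ΔR / (R/in) = 21.522/4.337 = 4.9624 in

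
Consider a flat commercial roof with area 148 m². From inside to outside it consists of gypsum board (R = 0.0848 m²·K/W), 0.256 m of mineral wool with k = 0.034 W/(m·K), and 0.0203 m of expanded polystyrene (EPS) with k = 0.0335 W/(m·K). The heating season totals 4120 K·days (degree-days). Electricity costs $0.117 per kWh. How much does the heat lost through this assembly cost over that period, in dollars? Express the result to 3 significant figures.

0.256/0.034 = 7.529
0.0203/0.0335 = 0.606
R_total = 0.0848 + 7.529 + 0.606 = 8.22 m²·K/W
E = A × HDD × 24 / R / 1000 = 148 × 4120 × 24 / 8.22 / 1000 = 1780 kWh
Cost = 1780 × 0.117 = $208.3

208 dollars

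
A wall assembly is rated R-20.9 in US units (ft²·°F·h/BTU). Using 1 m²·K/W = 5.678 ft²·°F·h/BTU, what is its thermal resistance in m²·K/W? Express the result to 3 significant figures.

R_SI = 20.9/5.678 = 3.681

3.68 m²·K/W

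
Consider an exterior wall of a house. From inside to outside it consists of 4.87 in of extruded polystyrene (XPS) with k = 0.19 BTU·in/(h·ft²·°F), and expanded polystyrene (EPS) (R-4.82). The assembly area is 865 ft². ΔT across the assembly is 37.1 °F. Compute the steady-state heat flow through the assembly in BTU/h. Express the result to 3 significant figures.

4.87/0.19 = 25.63
R_total = 25.63 + 4.82 = 30.45 ft²·°F·h/BTU
Q = A·ΔT/R = 865 × 37.1 / 30.45 = 1054 BTU/h

1050 BTU/h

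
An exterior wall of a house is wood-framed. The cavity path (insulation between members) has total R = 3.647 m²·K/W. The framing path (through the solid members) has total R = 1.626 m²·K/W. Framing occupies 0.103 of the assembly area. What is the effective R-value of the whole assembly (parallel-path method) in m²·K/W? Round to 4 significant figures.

U_eff = 0.897/3.647 + 0.103/1.626 = 0.24596 + 0.063346 = 0.3093
R_eff = 1/U_eff = 3.2331 m²·K/W

3.233 m²·K/W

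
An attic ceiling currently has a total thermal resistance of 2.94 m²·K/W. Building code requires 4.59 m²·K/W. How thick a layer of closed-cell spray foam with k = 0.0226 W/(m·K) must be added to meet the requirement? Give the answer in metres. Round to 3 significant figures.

0.0373 m

ΔR = 4.59 − 2.94 = 1.65 m²·K/W
L = ΔR × k = 1.65 × 0.0226 = 0.03729 m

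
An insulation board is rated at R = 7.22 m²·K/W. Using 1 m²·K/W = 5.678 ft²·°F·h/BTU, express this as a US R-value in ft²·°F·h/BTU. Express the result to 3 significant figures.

41.0 ft²·°F·h/BTU

R_US = 7.22 × 5.678 = 41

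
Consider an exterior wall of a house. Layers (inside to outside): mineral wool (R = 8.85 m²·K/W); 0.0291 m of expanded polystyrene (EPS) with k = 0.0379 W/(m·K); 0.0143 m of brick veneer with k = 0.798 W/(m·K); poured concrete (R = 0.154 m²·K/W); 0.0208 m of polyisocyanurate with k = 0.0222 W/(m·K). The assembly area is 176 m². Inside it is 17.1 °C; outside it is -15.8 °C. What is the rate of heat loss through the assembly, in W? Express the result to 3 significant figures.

0.0291/0.0379 = 0.7678
0.0143/0.798 = 0.01792
0.0208/0.0222 = 0.9369
R_total = 8.85 + 0.7678 + 0.01792 + 0.154 + 0.9369 = 10.73 m²·K/W
Q = A·ΔT/R = 176 × (17.1 − (-15.8)) / 10.73 = 539.8 W

540 W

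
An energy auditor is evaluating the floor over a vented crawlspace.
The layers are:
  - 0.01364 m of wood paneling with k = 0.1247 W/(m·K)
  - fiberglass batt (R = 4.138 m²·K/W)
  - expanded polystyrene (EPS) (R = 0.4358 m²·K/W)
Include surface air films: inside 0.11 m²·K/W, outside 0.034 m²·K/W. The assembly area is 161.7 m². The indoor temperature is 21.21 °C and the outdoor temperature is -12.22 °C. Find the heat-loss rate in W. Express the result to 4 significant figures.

1120 W

0.01364/0.1247 = 0.10938
R_total = 0.11 + 0.10938 + 4.138 + 0.4358 + 0.034 = 4.8272 m²·K/W
Q = A·ΔT/R = 161.7 × (21.21 − (-12.22)) / 4.8272 = 1119.8 W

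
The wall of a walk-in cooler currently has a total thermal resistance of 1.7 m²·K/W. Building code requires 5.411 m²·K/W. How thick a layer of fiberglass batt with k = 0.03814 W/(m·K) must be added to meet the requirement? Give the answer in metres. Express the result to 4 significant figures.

ΔR = 5.411 − 1.7 = 3.711 m²·K/W
L = ΔR × k = 3.711 × 0.03814 = 0.14154 m

0.1415 m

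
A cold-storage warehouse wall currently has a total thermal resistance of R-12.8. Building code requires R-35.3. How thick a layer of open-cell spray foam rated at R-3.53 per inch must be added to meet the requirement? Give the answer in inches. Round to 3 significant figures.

ΔR = 35.3 − 12.8 = 22.5 ft²·°F·h/BTU
L = ΔR / (R/in) = 22.5/3.53 = 6.374 in

6.37 in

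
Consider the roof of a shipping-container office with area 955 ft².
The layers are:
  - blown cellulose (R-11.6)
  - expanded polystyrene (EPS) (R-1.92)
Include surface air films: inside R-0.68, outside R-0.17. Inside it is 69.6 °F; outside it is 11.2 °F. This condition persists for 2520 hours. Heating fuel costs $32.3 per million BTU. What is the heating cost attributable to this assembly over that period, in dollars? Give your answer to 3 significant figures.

316 dollars

R_total = 0.68 + 11.6 + 1.92 + 0.17 = 14.37 ft²·°F·h/BTU
Q = 955 × (69.6 − 11.2) / 14.37 = 3881 BTU/h
E = 3881 × 2520 = 9780000 BTU
Cost = 9780000/10⁶ × 32.3 = $315.9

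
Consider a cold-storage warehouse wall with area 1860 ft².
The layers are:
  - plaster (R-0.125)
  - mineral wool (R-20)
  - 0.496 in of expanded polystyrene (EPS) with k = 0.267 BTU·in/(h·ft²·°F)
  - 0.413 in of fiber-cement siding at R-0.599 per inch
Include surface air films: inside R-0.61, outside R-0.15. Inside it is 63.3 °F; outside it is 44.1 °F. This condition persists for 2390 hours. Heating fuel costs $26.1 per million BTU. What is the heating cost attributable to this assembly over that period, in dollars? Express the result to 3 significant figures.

0.496/0.267 = 1.858
0.413 × 0.599 = 0.2474
R_total = 0.61 + 0.125 + 20 + 1.858 + 0.2474 + 0.15 = 22.99 ft²·°F·h/BTU
Q = 1860 × (63.3 − 44.1) / 22.99 = 1553 BTU/h
E = 1553 × 2390 = 3713000 BTU
Cost = 3713000/10⁶ × 26.1 = $96.9

96.9 dollars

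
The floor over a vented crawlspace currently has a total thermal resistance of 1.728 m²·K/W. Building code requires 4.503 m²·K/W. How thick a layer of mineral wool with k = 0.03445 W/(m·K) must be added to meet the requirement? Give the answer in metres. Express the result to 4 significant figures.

ΔR = 4.503 − 1.728 = 2.775 m²·K/W
L = ΔR × k = 2.775 × 0.03445 = 0.095599 m

0.09560 m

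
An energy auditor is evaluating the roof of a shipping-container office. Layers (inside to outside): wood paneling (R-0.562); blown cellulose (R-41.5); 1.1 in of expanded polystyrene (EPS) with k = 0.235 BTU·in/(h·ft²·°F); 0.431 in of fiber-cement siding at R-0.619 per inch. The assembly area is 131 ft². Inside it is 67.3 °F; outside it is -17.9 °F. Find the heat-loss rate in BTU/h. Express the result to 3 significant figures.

237 BTU/h

1.1/0.235 = 4.681
0.431 × 0.619 = 0.2668
R_total = 0.562 + 41.5 + 4.681 + 0.2668 = 47.01 ft²·°F·h/BTU
Q = A·ΔT/R = 131 × (67.3 − (-17.9)) / 47.01 = 237.4 BTU/h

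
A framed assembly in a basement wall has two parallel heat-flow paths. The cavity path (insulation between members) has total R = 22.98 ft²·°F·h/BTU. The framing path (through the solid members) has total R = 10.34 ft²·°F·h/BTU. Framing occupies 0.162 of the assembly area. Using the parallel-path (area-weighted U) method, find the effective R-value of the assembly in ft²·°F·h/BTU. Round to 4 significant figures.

U_eff = 0.838/22.98 + 0.162/10.34 = 0.036466 + 0.015667 = 0.052134
R_eff = 1/U_eff = 19.181 ft²·°F·h/BTU

19.18 ft²·°F·h/BTU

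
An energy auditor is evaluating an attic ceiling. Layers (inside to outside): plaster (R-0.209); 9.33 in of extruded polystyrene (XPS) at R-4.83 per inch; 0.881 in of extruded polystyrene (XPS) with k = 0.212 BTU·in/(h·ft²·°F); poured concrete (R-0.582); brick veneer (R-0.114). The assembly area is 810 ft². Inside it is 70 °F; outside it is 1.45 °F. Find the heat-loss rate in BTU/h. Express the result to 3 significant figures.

1110 BTU/h

9.33 × 4.83 = 45.06
0.881/0.212 = 4.156
R_total = 0.209 + 45.06 + 4.156 + 0.582 + 0.114 = 50.12 ft²·°F·h/BTU
Q = A·ΔT/R = 810 × (70 − 1.45) / 50.12 = 1108 BTU/h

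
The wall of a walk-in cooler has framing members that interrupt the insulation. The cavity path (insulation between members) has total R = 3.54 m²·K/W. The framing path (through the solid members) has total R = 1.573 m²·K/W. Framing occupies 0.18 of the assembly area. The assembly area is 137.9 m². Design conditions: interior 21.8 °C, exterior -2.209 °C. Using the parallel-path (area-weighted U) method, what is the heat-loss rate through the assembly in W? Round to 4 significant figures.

1146 W

U_eff = 0.82/3.54 + 0.18/1.573 = 0.23164 + 0.11443 = 0.34607
R_eff = 1/U_eff = 2.8896 m²·K/W
Q = 137.9 × (21.8 − (-2.209)) / 2.8896 = 1145.8 W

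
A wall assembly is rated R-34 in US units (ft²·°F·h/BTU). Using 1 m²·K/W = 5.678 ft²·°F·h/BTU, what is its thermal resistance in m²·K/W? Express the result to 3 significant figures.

R_SI = 34/5.678 = 5.988

5.99 m²·K/W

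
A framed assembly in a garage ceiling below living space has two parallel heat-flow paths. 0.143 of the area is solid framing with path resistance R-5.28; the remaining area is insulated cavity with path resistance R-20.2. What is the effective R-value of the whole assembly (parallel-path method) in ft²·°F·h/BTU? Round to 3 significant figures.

14.4 ft²·°F·h/BTU

U_eff = 0.857/20.2 + 0.143/5.28 = 0.04243 + 0.02708 = 0.06951
R_eff = 1/U_eff = 14.39 ft²·°F·h/BTU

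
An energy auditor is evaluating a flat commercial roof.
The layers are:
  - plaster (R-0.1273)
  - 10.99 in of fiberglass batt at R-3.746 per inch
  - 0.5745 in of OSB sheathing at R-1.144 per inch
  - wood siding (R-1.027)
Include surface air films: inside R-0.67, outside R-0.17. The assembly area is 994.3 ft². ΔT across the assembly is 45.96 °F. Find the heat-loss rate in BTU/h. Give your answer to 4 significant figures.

10.99 × 3.746 = 41.169
0.5745 × 1.144 = 0.65723
R_total = 0.67 + 0.1273 + 41.169 + 0.65723 + 1.027 + 0.17 = 43.82 ft²·°F·h/BTU
Q = A·ΔT/R = 994.3 × 45.96 / 43.82 = 1042.9 BTU/h

1043 BTU/h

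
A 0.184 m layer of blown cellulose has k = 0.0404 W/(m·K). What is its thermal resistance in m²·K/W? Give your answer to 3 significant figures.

R = L/k = 0.184/0.0404 = 4.554 m²·K/W

4.55 m²·K/W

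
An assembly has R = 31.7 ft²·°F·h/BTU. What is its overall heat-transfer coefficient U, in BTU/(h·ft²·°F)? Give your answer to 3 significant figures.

0.0315 BTU/(h·ft²·°F)

U = 1/R = 1/31.7 = 0.03155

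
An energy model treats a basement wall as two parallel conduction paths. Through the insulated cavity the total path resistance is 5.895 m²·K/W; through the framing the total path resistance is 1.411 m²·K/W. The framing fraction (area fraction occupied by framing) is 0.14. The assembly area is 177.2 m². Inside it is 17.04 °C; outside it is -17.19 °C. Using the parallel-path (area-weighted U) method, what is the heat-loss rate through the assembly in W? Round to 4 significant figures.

1487 W

U_eff = 0.86/5.895 + 0.14/1.411 = 0.14589 + 0.09922 = 0.24511
R_eff = 1/U_eff = 4.0799 m²·K/W
Q = 177.2 × (17.04 − (-17.19)) / 4.0799 = 1486.7 W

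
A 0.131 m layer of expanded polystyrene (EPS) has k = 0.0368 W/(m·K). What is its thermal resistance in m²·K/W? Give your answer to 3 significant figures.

3.56 m²·K/W

R = L/k = 0.131/0.0368 = 3.56 m²·K/W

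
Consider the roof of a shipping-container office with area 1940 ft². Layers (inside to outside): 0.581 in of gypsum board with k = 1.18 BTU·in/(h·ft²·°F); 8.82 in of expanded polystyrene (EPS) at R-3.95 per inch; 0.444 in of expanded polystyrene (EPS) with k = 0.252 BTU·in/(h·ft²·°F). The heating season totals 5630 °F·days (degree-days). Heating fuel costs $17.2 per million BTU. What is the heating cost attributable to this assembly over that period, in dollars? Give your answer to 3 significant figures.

122 dollars

0.581/1.18 = 0.4924
8.82 × 3.95 = 34.84
0.444/0.252 = 1.762
R_total = 0.4924 + 34.84 + 1.762 = 37.09 ft²·°F·h/BTU
E = A × HDD × 24 / R = 1940 × 5630 × 24 / 37.09 = 7067000 BTU
Cost = 7067000/10⁶ × 17.2 = $121.5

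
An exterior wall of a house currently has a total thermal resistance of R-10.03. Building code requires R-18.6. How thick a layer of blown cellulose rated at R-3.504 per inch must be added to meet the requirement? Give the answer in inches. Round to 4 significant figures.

ΔR = 18.6 − 10.03 = 8.57 ft²·°F·h/BTU
L = ΔR / (R/in) = 8.57/3.504 = 2.4458 in

2.446 in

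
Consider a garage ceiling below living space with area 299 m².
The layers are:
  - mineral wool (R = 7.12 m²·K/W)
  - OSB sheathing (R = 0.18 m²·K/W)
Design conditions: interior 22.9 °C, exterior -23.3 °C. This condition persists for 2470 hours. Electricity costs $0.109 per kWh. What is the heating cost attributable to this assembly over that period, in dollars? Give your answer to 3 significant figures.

R_total = 7.12 + 0.18 = 7.3 m²·K/W
Q = 299 × (22.9 − (-23.3)) / 7.3 = 1892 W
E = 1892 W × 2470 h / 1000 = 4674 kWh
Cost = 4674 × 0.109 = $509.5

509 dollars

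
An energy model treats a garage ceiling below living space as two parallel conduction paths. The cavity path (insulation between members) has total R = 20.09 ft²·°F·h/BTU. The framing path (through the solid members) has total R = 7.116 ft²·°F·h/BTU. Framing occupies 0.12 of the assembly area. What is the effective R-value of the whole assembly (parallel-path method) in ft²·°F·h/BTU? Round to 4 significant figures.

U_eff = 0.88/20.09 + 0.12/7.116 = 0.043803 + 0.016863 = 0.060666
R_eff = 1/U_eff = 16.484 ft²·°F·h/BTU

16.48 ft²·°F·h/BTU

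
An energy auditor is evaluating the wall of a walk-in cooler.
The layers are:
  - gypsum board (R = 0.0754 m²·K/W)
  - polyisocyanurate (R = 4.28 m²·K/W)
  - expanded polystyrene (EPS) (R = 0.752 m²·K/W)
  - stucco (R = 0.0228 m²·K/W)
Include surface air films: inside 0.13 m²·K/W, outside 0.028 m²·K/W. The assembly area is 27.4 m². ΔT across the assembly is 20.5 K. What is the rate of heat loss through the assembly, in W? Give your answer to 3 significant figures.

106 W

R_total = 0.13 + 0.0754 + 4.28 + 0.752 + 0.0228 + 0.028 = 5.288 m²·K/W
Q = A·ΔT/R = 27.4 × 20.5 / 5.288 = 106.2 W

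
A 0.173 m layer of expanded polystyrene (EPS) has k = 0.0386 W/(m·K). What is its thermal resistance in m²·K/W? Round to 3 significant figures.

R = L/k = 0.173/0.0386 = 4.482 m²·K/W

4.48 m²·K/W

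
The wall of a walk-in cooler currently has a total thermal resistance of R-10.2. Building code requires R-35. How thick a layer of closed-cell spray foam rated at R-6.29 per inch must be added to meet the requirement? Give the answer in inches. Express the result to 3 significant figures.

ΔR = 35 − 10.2 = 24.8 ft²·°F·h/BTU
L = ΔR / (R/in) = 24.8/6.29 = 3.943 in

3.94 in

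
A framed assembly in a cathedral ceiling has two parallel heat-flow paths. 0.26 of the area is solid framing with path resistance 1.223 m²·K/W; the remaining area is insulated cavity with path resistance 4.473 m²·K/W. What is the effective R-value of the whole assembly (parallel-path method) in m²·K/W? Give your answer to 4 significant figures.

2.645 m²·K/W

U_eff = 0.74/4.473 + 0.26/1.223 = 0.16544 + 0.21259 = 0.37803
R_eff = 1/U_eff = 2.6453 m²·K/W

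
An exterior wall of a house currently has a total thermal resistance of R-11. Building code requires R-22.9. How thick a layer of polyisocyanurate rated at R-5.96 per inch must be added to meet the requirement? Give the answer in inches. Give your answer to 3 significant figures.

ΔR = 22.9 − 11 = 11.9 ft²·°F·h/BTU
L = ΔR / (R/in) = 11.9/5.96 = 1.997 in

2.00 in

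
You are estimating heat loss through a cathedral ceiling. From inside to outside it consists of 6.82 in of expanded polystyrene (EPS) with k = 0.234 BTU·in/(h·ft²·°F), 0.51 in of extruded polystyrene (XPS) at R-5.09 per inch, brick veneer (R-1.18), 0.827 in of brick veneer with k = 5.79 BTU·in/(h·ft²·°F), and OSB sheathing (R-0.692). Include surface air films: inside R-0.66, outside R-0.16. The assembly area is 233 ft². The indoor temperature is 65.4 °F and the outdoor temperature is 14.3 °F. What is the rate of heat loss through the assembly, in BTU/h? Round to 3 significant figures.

344 BTU/h

6.82/0.234 = 29.15
0.51 × 5.09 = 2.596
0.827/5.79 = 0.1428
R_total = 0.66 + 29.15 + 2.596 + 1.18 + 0.1428 + 0.692 + 0.16 = 34.58 ft²·°F·h/BTU
Q = A·ΔT/R = 233 × (65.4 − 14.3) / 34.58 = 344.4 BTU/h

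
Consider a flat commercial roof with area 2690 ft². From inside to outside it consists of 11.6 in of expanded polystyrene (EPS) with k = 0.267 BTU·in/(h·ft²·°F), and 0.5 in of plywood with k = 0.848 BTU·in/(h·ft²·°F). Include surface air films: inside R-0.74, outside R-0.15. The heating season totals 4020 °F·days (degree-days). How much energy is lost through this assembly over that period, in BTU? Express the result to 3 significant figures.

11.6/0.267 = 43.45
0.5/0.848 = 0.5896
R_total = 0.74 + 43.45 + 0.5896 + 0.15 = 44.93 ft²·°F·h/BTU
E = A × HDD × 24 / R = 2690 × 4020 × 24 / 44.93 = 5777000 BTU

5780000 BTU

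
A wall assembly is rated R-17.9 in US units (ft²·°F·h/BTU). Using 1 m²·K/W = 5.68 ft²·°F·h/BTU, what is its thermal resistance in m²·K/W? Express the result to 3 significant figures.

3.15 m²·K/W

R_SI = 17.9/5.68 = 3.151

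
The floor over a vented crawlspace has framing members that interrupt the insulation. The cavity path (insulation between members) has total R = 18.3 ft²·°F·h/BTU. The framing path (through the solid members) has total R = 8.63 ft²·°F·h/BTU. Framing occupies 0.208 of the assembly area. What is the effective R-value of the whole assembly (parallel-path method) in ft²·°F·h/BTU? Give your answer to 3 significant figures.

U_eff = 0.792/18.3 + 0.208/8.63 = 0.04328 + 0.0241 = 0.06738
R_eff = 1/U_eff = 14.84 ft²·°F·h/BTU

14.8 ft²·°F·h/BTU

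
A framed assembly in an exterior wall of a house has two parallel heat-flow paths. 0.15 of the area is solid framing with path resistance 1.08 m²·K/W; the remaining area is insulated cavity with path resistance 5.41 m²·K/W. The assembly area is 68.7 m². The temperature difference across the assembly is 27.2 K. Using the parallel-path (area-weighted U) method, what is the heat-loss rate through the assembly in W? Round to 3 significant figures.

U_eff = 0.85/5.41 + 0.15/1.08 = 0.1571 + 0.1389 = 0.296
R_eff = 1/U_eff = 3.378 m²·K/W
Q = 68.7 × 27.2 / 3.378 = 553.1 W

553 W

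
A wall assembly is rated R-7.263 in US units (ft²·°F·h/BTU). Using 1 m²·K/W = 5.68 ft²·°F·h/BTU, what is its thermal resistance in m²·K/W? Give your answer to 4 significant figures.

R_SI = 7.263/5.68 = 1.2787

1.279 m²·K/W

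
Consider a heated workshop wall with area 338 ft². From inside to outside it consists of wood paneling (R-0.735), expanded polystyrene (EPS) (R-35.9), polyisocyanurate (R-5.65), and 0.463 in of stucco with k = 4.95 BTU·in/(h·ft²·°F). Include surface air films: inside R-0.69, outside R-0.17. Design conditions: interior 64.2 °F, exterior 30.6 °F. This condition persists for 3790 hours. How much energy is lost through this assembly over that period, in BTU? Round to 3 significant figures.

0.463/4.95 = 0.09354
R_total = 0.69 + 0.735 + 35.9 + 5.65 + 0.09354 + 0.17 = 43.24 ft²·°F·h/BTU
Q = 338 × (64.2 − 30.6) / 43.24 = 262.7 BTU/h
E = 262.7 × 3790 = 995500 BTU

995000 BTU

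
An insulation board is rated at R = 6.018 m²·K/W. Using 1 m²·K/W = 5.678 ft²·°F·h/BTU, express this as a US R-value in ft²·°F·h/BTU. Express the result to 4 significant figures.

R_US = 6.018 × 5.678 = 34.17

34.17 ft²·°F·h/BTU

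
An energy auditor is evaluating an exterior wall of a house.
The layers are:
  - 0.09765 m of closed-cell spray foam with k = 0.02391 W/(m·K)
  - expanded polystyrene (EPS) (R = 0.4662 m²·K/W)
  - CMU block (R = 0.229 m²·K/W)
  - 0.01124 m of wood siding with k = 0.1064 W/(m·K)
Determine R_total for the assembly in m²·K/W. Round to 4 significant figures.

4.885 m²·K/W

0.09765/0.02391 = 4.0841
0.01124/0.1064 = 0.10564
R_total = 4.0841 + 0.4662 + 0.229 + 0.10564 = 4.8849 m²·K/W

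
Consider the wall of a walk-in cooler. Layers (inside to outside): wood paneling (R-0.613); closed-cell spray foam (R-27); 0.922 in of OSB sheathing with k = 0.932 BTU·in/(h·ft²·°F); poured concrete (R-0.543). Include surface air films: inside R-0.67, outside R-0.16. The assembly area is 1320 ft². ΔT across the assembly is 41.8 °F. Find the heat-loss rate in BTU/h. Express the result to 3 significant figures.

0.922/0.932 = 0.9893
R_total = 0.67 + 0.613 + 27 + 0.9893 + 0.543 + 0.16 = 29.98 ft²·°F·h/BTU
Q = A·ΔT/R = 1320 × 41.8 / 29.98 = 1841 BTU/h

1840 BTU/h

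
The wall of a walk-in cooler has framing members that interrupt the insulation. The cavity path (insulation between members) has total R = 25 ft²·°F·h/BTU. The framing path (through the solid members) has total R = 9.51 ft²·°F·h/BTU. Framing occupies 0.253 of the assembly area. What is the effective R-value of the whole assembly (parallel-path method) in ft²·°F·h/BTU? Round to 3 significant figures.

U_eff = 0.747/25 + 0.253/9.51 = 0.02988 + 0.0266 = 0.05648
R_eff = 1/U_eff = 17.7 ft²·°F·h/BTU

17.7 ft²·°F·h/BTU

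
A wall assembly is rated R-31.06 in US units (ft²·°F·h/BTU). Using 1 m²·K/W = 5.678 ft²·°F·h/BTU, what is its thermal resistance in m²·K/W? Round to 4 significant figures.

R_SI = 31.06/5.678 = 5.4702

5.470 m²·K/W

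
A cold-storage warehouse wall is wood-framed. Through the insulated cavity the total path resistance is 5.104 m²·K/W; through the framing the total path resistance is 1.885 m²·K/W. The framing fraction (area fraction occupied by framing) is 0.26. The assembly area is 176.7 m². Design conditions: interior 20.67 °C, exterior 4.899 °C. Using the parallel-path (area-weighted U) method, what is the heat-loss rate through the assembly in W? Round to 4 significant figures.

U_eff = 0.74/5.104 + 0.26/1.885 = 0.14498 + 0.13793 = 0.28292
R_eff = 1/U_eff = 3.5346 m²·K/W
Q = 176.7 × (20.67 − 4.899) / 3.5346 = 788.41 W

788.4 W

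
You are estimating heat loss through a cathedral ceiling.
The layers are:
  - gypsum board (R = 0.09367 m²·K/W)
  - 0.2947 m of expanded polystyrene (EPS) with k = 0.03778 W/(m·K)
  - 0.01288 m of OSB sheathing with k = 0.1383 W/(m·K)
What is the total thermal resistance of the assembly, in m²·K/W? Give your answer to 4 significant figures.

0.2947/0.03778 = 7.8004
0.01288/0.1383 = 0.093131
R_total = 0.09367 + 7.8004 + 0.093131 = 7.9872 m²·K/W

7.987 m²·K/W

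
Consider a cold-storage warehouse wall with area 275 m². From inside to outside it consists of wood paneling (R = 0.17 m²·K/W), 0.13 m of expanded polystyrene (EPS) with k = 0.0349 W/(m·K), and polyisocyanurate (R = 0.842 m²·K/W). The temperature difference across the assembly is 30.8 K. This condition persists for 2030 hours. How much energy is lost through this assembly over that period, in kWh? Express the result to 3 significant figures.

3630 kWh

0.13/0.0349 = 3.725
R_total = 0.17 + 3.725 + 0.842 = 4.737 m²·K/W
Q = 275 × 30.8 / 4.737 = 1788 W
E = 1788 W × 2030 h / 1000 = 3630 kWh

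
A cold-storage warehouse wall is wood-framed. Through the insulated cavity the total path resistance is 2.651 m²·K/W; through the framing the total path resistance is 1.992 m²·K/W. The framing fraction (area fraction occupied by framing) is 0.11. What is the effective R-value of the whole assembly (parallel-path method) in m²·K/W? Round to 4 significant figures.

2.558 m²·K/W

U_eff = 0.89/2.651 + 0.11/1.992 = 0.33572 + 0.055221 = 0.39094
R_eff = 1/U_eff = 2.5579 m²·K/W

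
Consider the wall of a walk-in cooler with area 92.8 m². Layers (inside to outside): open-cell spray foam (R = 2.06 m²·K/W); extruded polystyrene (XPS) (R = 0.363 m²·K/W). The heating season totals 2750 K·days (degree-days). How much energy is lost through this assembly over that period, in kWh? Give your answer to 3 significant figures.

2530 kWh

R_total = 2.06 + 0.363 = 2.423 m²·K/W
E = A × HDD × 24 / R / 1000 = 92.8 × 2750 × 24 / 2.423 / 1000 = 2528 kWh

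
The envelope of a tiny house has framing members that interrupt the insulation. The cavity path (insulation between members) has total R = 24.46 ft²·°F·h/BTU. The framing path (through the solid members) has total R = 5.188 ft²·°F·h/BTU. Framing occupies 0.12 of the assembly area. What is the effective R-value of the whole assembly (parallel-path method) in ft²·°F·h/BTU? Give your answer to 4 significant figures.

16.92 ft²·°F·h/BTU

U_eff = 0.88/24.46 + 0.12/5.188 = 0.035977 + 0.02313 = 0.059107
R_eff = 1/U_eff = 16.918 ft²·°F·h/BTU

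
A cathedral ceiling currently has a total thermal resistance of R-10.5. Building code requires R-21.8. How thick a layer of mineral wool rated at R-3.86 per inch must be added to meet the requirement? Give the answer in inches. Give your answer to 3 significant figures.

ΔR = 21.8 − 10.5 = 11.3 ft²·°F·h/BTU
L = ΔR / (R/in) = 11.3/3.86 = 2.927 in

2.93 in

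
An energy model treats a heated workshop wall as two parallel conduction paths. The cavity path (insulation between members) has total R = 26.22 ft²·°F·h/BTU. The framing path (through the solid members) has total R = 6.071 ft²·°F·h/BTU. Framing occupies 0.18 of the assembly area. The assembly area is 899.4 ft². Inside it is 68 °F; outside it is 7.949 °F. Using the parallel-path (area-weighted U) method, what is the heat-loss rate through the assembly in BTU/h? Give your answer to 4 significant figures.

3290 BTU/h

U_eff = 0.82/26.22 + 0.18/6.071 = 0.031274 + 0.029649 = 0.060923
R_eff = 1/U_eff = 16.414 ft²·°F·h/BTU
Q = 899.4 × (68 − 7.949) / 16.414 = 3290.4 BTU/h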